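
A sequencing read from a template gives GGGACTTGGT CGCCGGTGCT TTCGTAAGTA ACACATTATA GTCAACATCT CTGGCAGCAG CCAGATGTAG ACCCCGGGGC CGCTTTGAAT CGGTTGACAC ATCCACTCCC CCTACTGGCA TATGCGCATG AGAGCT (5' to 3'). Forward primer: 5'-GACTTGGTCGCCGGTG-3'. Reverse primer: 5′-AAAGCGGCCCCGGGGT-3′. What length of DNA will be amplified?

84 bp

The forward primer matches the template at positions 3–18.
Taking the reverse complement of AAAGCGGCCCCGGGGT gives ACCCCGGGGCCGCTTT, found at positions 71–86 on the template; the primer anneals here to the top strand with its 3' end pointing upstream.
Amplicon spans positions 3–86: 84 bp.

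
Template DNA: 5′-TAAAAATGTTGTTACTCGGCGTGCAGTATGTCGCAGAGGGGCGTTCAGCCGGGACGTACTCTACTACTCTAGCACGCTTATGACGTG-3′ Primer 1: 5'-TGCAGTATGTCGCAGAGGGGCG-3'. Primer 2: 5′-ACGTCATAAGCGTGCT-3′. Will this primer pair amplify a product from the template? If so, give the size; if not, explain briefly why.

Primer 1 (TGCAGTATGTCGCAGAGGGGCG) matches the top strand at positions 22–43; it acts as a forward primer.
Primer 2's reverse complement is AGCACGCTTATGACGT, matching the top strand at positions 71–86; it acts as a reverse primer.
The 3' ends face each other across positions 22–86, giving a 65 bp product.

Yes — a 65 bp product.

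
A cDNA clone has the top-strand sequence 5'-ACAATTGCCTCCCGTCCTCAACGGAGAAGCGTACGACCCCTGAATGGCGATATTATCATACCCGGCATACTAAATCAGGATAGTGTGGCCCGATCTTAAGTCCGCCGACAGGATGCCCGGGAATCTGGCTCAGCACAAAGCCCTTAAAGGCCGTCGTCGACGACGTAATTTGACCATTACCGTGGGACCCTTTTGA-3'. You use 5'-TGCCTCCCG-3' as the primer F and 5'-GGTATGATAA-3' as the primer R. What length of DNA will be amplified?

The forward primer matches the template at positions 6–14.
Reverse complement of the reverse primer: TTATCATACC. This occurs on the top strand at positions 53–62.
Amplicon spans positions 6–62: 57 bp.

57 bp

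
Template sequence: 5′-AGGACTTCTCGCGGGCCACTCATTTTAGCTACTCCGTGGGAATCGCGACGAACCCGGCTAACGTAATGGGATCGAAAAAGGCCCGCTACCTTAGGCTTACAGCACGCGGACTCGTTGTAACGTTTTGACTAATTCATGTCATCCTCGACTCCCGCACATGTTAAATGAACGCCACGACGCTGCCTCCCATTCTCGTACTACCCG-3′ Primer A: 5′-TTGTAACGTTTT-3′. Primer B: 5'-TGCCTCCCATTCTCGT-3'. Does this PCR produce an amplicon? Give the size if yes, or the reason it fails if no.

No product — both primers anneal to the same strand and extend in the same direction.

Primer A (TTGTAACGTTTT) matches the top strand at positions 115–126 (3' end points downstream).
Primer B (TGCCTCCCATTCTCGT) also matches the top strand directly, at positions 181–196 — its reverse complement ACGAGAATGGGAGGCA is not present.
Both primers anneal to the bottom strand with 3' ends pointing the same way, so neither can prime synthesis back toward the other.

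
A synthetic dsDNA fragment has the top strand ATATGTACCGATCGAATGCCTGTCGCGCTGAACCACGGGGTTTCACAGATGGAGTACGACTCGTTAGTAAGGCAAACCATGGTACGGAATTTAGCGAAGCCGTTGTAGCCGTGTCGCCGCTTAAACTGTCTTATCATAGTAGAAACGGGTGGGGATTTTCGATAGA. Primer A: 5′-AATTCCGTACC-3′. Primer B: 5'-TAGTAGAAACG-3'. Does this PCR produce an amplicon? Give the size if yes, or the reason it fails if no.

No product — the primers' 3' ends point away from each other.

Primer A (AATTCCGTACC) has reverse complement GGTACGGAATT, which matches the top strand at positions 81–91; primer A anneals to the top strand there with its 3' end pointing upstream toward position 81.
Primer B (TAGTAGAAACG) matches the top strand directly at positions 137–147; it anneals to the bottom strand with its 3' end pointing downstream toward position 147.
The 3' ends diverge (primer A extends toward position 1, primer B toward position 166), so the primers never converge on a shared product.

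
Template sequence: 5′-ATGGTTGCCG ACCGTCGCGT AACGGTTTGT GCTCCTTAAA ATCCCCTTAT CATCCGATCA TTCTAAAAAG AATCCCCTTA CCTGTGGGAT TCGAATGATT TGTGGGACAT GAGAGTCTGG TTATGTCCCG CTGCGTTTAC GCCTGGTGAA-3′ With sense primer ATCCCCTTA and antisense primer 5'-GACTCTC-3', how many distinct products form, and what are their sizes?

The forward primer ATCCCCTTA matches the top strand at positions 41–49, 72–80.
The reverse primer's reverse complement is GAGAGTC, matching at positions 111–117.
Each forward site pairs with the reverse site to give a product ending at position 117: sizes 77, 46 bp.

Two products: 77 bp, 46 bp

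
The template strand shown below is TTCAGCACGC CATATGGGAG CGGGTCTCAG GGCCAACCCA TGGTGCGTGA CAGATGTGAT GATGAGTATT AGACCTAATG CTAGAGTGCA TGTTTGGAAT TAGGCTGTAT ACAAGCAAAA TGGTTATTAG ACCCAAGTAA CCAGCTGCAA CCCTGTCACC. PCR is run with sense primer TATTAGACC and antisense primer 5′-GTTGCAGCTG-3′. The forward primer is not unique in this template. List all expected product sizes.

The forward primer TATTAGACC matches the top strand at positions 67–75, 125–133.
The reverse primer's reverse complement is CAGCTGCAAC, matching at positions 142–151.
Each forward site pairs with the reverse site to give a product ending at position 151: sizes 85, 27 bp.

85 bp, 27 bp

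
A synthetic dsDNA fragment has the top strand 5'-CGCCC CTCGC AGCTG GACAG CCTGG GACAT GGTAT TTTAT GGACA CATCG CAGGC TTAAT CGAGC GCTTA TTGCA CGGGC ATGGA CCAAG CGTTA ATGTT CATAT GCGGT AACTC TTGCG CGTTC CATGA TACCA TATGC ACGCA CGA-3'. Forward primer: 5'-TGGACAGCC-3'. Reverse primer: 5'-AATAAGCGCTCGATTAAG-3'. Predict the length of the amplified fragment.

59 bp

Forward primer TGGACAGCC is found on the top strand at positions 14–22.
The reverse primer's reverse complement is CTTAATCGAGCGCTTATT, which matches the template at positions 55–72.
The product runs from position 14 to position 72, so its length is 72 − 14 + 1 = 59 bp.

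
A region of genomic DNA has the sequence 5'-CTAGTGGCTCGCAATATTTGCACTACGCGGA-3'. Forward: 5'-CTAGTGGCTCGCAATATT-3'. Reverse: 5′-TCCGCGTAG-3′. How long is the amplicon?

31 bp

Scanning the template, CTAGTGGCTCGCAATATT occurs at positions 1–18; this primer anneals to the bottom strand there with its 3' end pointing downstream.
Taking the reverse complement of TCCGCGTAG gives CTACGCGGA, found at positions 23–31 on the template; the primer anneals here to the top strand with its 3' end pointing upstream.
Amplicon spans positions 1–31: 31 bp.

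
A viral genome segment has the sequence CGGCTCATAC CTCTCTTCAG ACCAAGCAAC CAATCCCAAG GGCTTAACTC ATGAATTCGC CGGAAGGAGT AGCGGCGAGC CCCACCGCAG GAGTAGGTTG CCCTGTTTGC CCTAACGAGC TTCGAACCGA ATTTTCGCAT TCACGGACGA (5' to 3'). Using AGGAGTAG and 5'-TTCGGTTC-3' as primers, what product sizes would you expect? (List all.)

The forward primer AGGAGTAG matches the top strand at positions 65–72, 89–96.
The reverse primer's reverse complement is GAACCGAA, matching at positions 124–131.
Each forward site pairs with the reverse site to give a product ending at position 131: sizes 67, 43 bp.

67 bp, 43 bp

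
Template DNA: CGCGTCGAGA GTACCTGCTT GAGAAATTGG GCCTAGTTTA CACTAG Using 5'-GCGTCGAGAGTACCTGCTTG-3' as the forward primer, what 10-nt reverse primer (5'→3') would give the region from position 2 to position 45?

5'-TAGTGTAAAC-3'

The product's 3' end on the top strand is position 45.
The reverse primer anneals to the top strand over positions 36–45, i.e. to GTTTACACTA.
Its sequence written 5'→3' is the reverse complement: TAGTGTAAAC.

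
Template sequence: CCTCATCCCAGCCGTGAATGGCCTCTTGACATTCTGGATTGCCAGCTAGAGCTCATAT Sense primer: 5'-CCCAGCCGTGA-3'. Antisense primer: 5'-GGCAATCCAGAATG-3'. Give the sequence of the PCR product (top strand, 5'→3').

5'-CCCAGCCGTGAATGGCCTCTTGACATTCTGGATTGCC-3'

Scanning the template, CCCAGCCGTGA occurs at positions 7–17; this primer anneals to the bottom strand there with its 3' end pointing downstream.
Reverse complement of the reverse primer: CATTCTGGATTGCC. This occurs on the top strand at positions 30–43.
The product is the template from position 7 through 43 (37 bp).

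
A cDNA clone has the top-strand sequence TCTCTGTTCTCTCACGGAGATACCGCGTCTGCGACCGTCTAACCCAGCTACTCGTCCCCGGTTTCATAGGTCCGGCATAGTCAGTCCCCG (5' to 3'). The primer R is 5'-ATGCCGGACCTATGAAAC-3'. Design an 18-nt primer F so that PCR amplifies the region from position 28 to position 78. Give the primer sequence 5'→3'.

5'-TCTGCGACCGTCTAACCC-3'

The reverse primer's reverse complement GTTTCATAGGTCCGGCAT matches the template at positions 61–78; the product starts at position 28.
The forward primer is identical to the top strand over positions 28–45: TCTGCGACCGTCTAACCC.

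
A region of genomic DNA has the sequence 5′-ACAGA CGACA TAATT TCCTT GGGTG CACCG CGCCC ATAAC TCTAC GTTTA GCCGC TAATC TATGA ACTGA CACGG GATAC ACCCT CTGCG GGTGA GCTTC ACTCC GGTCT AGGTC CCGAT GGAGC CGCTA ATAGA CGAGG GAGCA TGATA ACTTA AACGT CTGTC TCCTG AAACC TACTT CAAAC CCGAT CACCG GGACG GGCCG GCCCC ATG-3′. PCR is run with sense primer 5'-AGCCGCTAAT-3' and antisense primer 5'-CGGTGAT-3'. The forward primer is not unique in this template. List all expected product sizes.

The forward primer AGCCGCTAAT matches the top strand at positions 50–59, 123–132.
The reverse primer's reverse complement is ATCACCG, matching at positions 189–195.
Each forward site pairs with the reverse site to give a product ending at position 195: sizes 146, 73 bp.

146 bp, 73 bp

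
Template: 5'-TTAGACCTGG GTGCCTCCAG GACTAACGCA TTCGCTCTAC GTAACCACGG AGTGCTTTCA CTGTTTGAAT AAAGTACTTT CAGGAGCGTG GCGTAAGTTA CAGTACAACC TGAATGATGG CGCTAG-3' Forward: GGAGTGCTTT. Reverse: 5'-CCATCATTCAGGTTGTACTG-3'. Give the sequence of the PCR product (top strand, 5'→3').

Forward primer GGAGTGCTTT is found on the top strand at positions 49–58.
The reverse primer's reverse complement is CAGTACAACCTGAATGATGG, which matches the template at positions 101–120.
The product is the template from position 49 through 120 (72 bp).

5'-GGAGTGCTTTCACTGTTTGAATAAAGTACTTTCAGGAGCGTGGCGTAAGTTACAGTACAACCTGAATGATGG-3'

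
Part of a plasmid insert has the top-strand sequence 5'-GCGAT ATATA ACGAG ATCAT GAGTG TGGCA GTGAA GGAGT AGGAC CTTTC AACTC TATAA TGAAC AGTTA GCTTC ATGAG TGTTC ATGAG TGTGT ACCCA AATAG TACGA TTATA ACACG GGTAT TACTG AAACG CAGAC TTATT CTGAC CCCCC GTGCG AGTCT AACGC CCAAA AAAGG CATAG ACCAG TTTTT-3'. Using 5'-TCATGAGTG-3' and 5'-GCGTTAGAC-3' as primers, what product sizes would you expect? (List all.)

The forward primer TCATGAGTG matches the top strand at positions 17–25, 74–82, 84–92.
The reverse primer's reverse complement is GTCTAACGC, matching at positions 162–170.
Each forward site pairs with the reverse site to give a product ending at position 170: sizes 154, 97, 87 bp.

154 bp, 97 bp, 87 bp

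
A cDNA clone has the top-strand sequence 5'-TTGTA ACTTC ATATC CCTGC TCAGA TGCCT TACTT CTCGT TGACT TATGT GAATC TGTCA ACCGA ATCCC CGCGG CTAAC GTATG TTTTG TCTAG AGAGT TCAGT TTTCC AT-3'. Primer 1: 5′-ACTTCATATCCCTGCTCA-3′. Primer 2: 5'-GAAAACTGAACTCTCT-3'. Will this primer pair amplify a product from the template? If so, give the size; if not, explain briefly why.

Yes — a 104 bp product.

Primer 1 (ACTTCATATCCCTGCTCA) matches the top strand at positions 6–23; it acts as a forward primer.
Primer 2's reverse complement is AGAGAGTTCAGTTTTC, matching the top strand at positions 94–109; it acts as a reverse primer.
The 3' ends face each other across positions 6–109, giving a 104 bp product.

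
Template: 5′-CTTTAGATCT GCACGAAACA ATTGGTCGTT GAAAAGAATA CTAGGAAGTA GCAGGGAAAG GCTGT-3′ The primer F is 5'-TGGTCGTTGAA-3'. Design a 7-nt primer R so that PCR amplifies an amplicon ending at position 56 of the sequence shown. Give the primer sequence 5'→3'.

The forward primer binds at positions 23–33; the product's 3' end on the top strand is position 56.
The reverse primer anneals to the top strand over positions 50–56, i.e. to AGCAGGG.
Its sequence written 5'→3' is the reverse complement: CCCTGCT.

5'-CCCTGCT-3'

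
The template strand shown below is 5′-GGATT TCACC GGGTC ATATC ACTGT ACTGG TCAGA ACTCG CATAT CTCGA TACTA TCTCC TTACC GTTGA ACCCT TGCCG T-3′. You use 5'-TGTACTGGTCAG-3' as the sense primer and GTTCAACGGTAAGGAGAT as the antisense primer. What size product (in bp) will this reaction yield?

50 bp

The forward primer matches the template at positions 23–34.
Reverse complement of the reverse primer: ATCTCCTTACCGTTGAAC. This occurs on the top strand at positions 55–72.
Amplicon spans positions 23–72: 50 bp.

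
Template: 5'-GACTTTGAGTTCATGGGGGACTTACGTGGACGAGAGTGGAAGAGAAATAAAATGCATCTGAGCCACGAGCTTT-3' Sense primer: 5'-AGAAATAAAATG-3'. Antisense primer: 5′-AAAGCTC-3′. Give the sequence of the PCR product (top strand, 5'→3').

5'-AGAAATAAAATGCATCTGAGCCACGAGCTTT-3'

Forward primer AGAAATAAAATG is found on the top strand at positions 43–54.
Taking the reverse complement of AAAGCTC gives GAGCTTT, found at positions 67–73 on the template; the primer anneals here to the top strand with its 3' end pointing upstream.
The product is the template from position 43 through 73 (31 bp).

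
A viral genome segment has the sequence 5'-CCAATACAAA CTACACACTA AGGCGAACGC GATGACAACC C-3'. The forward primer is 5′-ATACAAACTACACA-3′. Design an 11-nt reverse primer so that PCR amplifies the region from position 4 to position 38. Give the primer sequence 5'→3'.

The product's 3' end on the top strand is position 38.
The reverse primer anneals to the top strand over positions 28–38, i.e. to CGCGATGACAA.
Its sequence written 5'→3' is the reverse complement: TTGTCATCGCG.

5'-TTGTCATCGCG-3'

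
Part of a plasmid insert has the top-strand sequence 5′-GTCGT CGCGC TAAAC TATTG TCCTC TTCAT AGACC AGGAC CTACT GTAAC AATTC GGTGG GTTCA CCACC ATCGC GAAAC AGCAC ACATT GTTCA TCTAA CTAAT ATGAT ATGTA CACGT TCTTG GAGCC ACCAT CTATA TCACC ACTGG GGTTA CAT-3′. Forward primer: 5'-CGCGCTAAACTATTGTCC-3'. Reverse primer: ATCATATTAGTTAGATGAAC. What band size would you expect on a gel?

105 bp

The forward primer matches the template at positions 6–23.
The reverse primer's reverse complement is GTTCATCTAACTAATATGAT, which matches the template at positions 91–110.
The product runs from position 6 to position 110, so its length is 110 − 6 + 1 = 105 bp.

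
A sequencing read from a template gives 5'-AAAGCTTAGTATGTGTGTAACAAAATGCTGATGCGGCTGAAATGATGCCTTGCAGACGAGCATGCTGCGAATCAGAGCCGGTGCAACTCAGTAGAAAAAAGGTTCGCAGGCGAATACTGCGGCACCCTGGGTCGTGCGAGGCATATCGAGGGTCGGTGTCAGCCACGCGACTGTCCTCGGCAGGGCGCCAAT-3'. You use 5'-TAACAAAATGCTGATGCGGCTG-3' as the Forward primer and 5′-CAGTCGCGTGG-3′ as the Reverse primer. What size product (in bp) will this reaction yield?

The forward primer matches the template at positions 18–39.
The reverse primer's reverse complement is CCACGCGACTG, which matches the template at positions 163–173.
Amplicon spans positions 18–173: 156 bp.

156 bp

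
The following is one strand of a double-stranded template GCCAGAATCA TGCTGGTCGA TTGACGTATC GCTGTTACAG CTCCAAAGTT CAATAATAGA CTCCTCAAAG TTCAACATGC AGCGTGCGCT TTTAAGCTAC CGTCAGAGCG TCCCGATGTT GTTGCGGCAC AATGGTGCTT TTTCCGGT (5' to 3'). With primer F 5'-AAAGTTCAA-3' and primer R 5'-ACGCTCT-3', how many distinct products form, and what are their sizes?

The forward primer AAAGTTCAA matches the top strand at positions 45–53, 67–75.
The reverse primer's reverse complement is AGAGCGT, matching at positions 105–111.
Each forward site pairs with the reverse site to give a product ending at position 111: sizes 67, 45 bp.

Two products: 67 bp, 45 bp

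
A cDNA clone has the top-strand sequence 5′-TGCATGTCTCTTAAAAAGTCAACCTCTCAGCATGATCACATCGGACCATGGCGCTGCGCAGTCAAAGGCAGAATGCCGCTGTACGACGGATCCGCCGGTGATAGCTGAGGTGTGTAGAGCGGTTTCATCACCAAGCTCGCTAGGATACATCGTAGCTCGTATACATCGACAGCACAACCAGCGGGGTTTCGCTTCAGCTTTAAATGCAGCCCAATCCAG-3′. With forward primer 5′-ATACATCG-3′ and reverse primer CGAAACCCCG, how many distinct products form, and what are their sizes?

Two products: 47 bp, 31 bp

The forward primer ATACATCG matches the top strand at positions 145–152, 161–168.
The reverse primer's reverse complement is CGGGGTTTCG, matching at positions 182–191.
Each forward site pairs with the reverse site to give a product ending at position 191: sizes 47, 31 bp.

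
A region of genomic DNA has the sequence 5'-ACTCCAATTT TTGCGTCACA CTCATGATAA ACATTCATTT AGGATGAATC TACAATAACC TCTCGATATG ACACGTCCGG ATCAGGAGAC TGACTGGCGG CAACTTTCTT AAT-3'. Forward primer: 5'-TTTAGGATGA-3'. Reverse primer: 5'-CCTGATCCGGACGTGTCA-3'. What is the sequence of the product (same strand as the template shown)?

5'-TTTAGGATGAATCTACAATAACCTCTCGATATGACACGTCCGGATCAGG-3'

Scanning the template, TTTAGGATGA occurs at positions 38–47; this primer anneals to the bottom strand there with its 3' end pointing downstream.
The reverse primer's reverse complement is TGACACGTCCGGATCAGG, which matches the template at positions 69–86.
The product is the template from position 38 through 86 (49 bp).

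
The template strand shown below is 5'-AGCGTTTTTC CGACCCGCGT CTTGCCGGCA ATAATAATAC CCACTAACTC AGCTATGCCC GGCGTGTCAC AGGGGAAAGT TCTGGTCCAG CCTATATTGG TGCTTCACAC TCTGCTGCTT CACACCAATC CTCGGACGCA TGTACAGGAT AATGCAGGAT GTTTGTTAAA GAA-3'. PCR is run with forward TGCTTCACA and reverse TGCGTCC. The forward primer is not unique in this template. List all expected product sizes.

The forward primer TGCTTCACA matches the top strand at positions 101–109, 116–124.
The reverse primer's reverse complement is GGACGCA, matching at positions 134–140.
Each forward site pairs with the reverse site to give a product ending at position 140: sizes 40, 25 bp.

40 bp, 25 bp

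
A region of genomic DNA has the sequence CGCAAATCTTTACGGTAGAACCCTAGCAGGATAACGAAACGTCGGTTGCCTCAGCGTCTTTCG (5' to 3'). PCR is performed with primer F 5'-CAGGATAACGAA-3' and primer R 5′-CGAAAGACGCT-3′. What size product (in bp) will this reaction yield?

Scanning the template, CAGGATAACGAA occurs at positions 27–38; this primer anneals to the bottom strand there with its 3' end pointing downstream.
Reverse complement of the reverse primer: AGCGTCTTTCG. This occurs on the top strand at positions 53–63.
Amplicon spans positions 27–63: 37 bp.

37 bp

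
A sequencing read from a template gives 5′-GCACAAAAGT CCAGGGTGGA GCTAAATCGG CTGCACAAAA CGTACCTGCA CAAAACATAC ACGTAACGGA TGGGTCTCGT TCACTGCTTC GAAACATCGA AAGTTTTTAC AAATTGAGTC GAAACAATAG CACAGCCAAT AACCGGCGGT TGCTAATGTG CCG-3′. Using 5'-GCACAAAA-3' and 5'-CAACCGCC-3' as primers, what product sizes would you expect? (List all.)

152 bp, 120 bp, 105 bp

The forward primer GCACAAAA matches the top strand at positions 1–8, 33–40, 48–55.
The reverse primer's reverse complement is GGCGGTTG, matching at positions 145–152.
Each forward site pairs with the reverse site to give a product ending at position 152: sizes 152, 120, 105 bp.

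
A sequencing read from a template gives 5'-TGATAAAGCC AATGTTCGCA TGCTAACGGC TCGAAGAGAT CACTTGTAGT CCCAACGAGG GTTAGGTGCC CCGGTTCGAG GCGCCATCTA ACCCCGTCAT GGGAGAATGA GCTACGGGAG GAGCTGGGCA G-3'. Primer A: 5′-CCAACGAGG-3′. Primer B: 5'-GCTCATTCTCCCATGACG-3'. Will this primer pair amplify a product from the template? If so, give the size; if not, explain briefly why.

Primer A (CCAACGAGG) matches the top strand at positions 52–60; it acts as a forward primer.
Primer B's reverse complement is CGTCATGGGAGAATGAGC, matching the top strand at positions 95–112; it acts as a reverse primer.
The 3' ends face each other across positions 52–112, giving a 61 bp product.

Yes — a 61 bp product.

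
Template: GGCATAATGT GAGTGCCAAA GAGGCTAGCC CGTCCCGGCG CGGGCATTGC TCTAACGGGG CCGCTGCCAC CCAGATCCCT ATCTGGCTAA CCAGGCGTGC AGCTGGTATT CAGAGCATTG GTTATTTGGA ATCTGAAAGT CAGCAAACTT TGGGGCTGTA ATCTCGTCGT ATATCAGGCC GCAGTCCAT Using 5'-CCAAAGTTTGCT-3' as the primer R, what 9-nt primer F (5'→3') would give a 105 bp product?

The reverse primer's reverse complement AGCAAACTTTGG matches the template at positions 142–153, so the product ends at position 153.
A 105 bp product then starts at position 153 − 105 + 1 = 49.
The forward primer is identical to the top strand there: GCTCTAACG.

5'-GCTCTAACG-3'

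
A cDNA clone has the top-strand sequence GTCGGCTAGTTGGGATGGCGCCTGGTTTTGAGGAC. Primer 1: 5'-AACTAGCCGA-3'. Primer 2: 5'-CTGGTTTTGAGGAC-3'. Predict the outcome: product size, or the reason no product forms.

No product — the primers' 3' ends point away from each other.

Primer 1 (AACTAGCCGA) has reverse complement TCGGCTAGTT, which matches the top strand at positions 2–11; primer 1 anneals to the top strand there with its 3' end pointing upstream toward position 2.
Primer 2 (CTGGTTTTGAGGAC) matches the top strand directly at positions 22–35; it anneals to the bottom strand with its 3' end pointing downstream toward position 35.
The 3' ends diverge (primer 1 extends toward position 1, primer 2 toward position 35), so the primers never converge on a shared product.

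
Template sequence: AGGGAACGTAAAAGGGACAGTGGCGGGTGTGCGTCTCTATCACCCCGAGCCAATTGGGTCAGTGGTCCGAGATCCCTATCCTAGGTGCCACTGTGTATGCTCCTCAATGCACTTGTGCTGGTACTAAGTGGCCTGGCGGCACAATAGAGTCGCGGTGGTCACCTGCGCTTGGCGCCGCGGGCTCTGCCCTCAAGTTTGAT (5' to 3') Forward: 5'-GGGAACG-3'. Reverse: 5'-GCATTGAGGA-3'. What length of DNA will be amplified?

The forward primer matches the template at positions 2–8.
The reverse primer's reverse complement is TCCTCAATGC, which matches the template at positions 101–110.
The product runs from position 2 to position 110, so its length is 110 − 2 + 1 = 109 bp.

109 bp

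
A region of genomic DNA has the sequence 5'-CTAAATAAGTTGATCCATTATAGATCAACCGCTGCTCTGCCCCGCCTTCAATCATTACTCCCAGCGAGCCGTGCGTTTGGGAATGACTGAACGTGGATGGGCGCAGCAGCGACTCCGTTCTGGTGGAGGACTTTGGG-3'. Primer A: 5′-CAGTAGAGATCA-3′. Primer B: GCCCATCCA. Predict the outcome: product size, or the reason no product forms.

No product — primer A has no binding site in the template.

Primer A (CAGTAGAGATCA) does not match the top strand, and its reverse complement TGATCTCTACTG does not match either.
With no annealing site for primer A, no amplification occurs.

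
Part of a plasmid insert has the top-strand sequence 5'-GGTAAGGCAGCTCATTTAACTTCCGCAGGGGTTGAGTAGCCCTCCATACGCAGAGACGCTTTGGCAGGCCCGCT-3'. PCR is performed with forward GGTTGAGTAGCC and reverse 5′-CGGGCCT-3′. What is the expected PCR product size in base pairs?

The forward primer matches the template at positions 30–41.
Taking the reverse complement of CGGGCCT gives AGGCCCG, found at positions 66–72 on the template; the primer anneals here to the top strand with its 3' end pointing upstream.
Amplicon spans positions 30–72: 43 bp.

43 bp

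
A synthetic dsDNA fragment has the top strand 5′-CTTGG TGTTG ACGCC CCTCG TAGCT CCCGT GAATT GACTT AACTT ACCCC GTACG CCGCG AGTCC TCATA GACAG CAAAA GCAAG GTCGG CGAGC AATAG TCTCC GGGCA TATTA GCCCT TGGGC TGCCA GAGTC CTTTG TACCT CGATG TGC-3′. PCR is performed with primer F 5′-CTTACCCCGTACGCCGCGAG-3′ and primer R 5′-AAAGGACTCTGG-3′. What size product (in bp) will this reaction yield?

97 bp

Forward primer CTTACCCCGTACGCCGCGAG is found on the top strand at positions 43–62.
The reverse primer's reverse complement is CCAGAGTCCTTT, which matches the template at positions 128–139.
Product length = (reverse-primer end) − (forward-primer start) + 1 = 139 − 43 + 1 = 97 bp.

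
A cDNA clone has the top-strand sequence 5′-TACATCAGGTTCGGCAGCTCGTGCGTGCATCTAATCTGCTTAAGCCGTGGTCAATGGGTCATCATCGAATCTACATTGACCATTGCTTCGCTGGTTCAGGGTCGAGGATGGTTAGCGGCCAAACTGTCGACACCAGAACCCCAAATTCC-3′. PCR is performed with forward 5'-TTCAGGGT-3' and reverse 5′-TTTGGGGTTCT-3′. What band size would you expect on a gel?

Scanning the template, TTCAGGGT occurs at positions 95–102; this primer anneals to the bottom strand there with its 3' end pointing downstream.
The reverse primer's reverse complement is AGAACCCCAAA, which matches the template at positions 135–145.
Product length = (reverse-primer end) − (forward-primer start) + 1 = 145 − 95 + 1 = 51 bp.

51 bp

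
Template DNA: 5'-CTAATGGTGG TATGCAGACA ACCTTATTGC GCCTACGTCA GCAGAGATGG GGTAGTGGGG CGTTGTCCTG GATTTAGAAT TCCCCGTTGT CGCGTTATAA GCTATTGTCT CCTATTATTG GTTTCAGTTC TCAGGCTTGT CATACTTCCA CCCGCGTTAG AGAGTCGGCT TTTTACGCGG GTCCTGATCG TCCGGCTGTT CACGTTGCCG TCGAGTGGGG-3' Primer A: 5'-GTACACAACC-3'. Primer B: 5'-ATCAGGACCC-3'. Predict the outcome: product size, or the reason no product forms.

No product — primer A has no binding site in the template.

Primer A (GTACACAACC) does not match the top strand, and its reverse complement GGTTGTGTAC does not match either.
With no annealing site for primer A, no amplification occurs.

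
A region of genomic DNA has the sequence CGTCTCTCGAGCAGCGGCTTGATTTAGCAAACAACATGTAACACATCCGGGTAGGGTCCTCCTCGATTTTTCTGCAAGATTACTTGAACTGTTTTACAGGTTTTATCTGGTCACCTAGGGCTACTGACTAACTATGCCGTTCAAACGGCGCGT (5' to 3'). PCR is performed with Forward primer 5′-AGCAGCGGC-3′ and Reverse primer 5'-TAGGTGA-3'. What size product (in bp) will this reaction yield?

Forward primer AGCAGCGGC is found on the top strand at positions 10–18.
Taking the reverse complement of TAGGTGA gives TCACCTA, found at positions 111–117 on the template; the primer anneals here to the top strand with its 3' end pointing upstream.
Product length = (reverse-primer end) − (forward-primer start) + 1 = 117 − 10 + 1 = 108 bp.

108 bp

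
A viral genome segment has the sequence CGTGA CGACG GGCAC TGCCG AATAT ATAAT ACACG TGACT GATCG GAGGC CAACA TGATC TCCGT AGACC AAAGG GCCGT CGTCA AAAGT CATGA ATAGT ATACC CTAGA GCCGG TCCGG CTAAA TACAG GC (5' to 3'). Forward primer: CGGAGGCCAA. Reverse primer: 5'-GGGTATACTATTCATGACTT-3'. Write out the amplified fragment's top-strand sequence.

Forward primer CGGAGGCCAA is found on the top strand at positions 44–53.
Reverse complement of the reverse primer: AAGTCATGAATAGTATACCC. This occurs on the top strand at positions 87–106.
The product is the template from position 44 through 106 (63 bp).

5'-CGGAGGCCAACATGATCTCCGTAGACCAAAGGGCCGTCGTCAAAAGTCATGAATAGTATACCC-3'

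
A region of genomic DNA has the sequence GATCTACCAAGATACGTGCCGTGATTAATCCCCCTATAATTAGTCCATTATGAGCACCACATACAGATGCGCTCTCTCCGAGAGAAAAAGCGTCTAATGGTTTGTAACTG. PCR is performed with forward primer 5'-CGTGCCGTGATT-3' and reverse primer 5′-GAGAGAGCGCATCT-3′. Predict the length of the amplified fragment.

Scanning the template, CGTGCCGTGATT occurs at positions 15–26; this primer anneals to the bottom strand there with its 3' end pointing downstream.
Reverse complement of the reverse primer: AGATGCGCTCTCTC. This occurs on the top strand at positions 65–78.
Product length = (reverse-primer end) − (forward-primer start) + 1 = 78 − 15 + 1 = 64 bp.

64 bp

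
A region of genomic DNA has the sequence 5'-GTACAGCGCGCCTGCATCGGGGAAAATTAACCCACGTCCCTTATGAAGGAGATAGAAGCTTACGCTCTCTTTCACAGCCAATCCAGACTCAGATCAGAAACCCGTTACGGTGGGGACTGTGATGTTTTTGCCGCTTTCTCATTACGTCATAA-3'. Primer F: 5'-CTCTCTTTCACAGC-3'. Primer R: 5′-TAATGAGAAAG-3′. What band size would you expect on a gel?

80 bp

Forward primer CTCTCTTTCACAGC is found on the top strand at positions 65–78.
Taking the reverse complement of TAATGAGAAAG gives CTTTCTCATTA, found at positions 134–144 on the template; the primer anneals here to the top strand with its 3' end pointing upstream.
Product length = (reverse-primer end) − (forward-primer start) + 1 = 144 − 65 + 1 = 80 bp.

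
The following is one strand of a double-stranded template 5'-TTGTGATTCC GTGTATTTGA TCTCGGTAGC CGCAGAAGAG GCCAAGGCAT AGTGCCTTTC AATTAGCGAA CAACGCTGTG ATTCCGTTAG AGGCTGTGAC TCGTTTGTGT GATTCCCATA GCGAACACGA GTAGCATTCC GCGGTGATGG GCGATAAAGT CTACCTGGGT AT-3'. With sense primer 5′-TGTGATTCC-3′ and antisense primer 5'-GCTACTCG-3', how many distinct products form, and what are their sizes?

The forward primer TGTGATTCC matches the top strand at positions 2–10, 77–85, 108–116.
The reverse primer's reverse complement is CGAGTAGC, matching at positions 128–135.
Each forward site pairs with the reverse site to give a product ending at position 135: sizes 134, 59, 28 bp.

Three products: 134 bp, 59 bp, 28 bp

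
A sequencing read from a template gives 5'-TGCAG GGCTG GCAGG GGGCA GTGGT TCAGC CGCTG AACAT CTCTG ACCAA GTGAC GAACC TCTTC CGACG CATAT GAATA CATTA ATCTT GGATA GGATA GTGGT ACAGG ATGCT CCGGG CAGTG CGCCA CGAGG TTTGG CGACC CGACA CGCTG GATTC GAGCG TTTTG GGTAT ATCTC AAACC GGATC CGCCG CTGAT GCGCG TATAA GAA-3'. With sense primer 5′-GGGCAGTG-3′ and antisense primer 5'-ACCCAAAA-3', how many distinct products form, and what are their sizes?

Two products: 158 bp, 56 bp

The forward primer GGGCAGTG matches the top strand at positions 16–23, 118–125.
The reverse primer's reverse complement is TTTTGGGT, matching at positions 166–173.
Each forward site pairs with the reverse site to give a product ending at position 173: sizes 158, 56 bp.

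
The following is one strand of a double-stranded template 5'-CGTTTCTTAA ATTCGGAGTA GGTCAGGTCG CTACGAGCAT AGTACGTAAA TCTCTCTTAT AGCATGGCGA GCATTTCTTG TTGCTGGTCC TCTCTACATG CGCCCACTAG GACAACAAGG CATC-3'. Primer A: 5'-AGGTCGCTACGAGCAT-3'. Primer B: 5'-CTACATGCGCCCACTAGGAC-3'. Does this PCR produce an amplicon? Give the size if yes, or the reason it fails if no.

No product — both primers anneal to the same strand and extend in the same direction.

Primer A (AGGTCGCTACGAGCAT) matches the top strand at positions 25–40 (3' end points downstream).
Primer B (CTACATGCGCCCACTAGGAC) also matches the top strand directly, at positions 94–113 — its reverse complement GTCCTAGTGGGCGCATGTAG is not present.
Both primers anneal to the bottom strand with 3' ends pointing the same way, so neither can prime synthesis back toward the other.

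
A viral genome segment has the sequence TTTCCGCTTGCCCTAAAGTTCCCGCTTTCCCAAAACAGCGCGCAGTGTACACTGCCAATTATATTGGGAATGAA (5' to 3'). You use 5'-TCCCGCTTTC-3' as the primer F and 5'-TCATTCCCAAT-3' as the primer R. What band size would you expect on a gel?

54 bp

Scanning the template, TCCCGCTTTC occurs at positions 20–29; this primer anneals to the bottom strand there with its 3' end pointing downstream.
Reverse complement of the reverse primer: ATTGGGAATGA. This occurs on the top strand at positions 63–73.
Product length = (reverse-primer end) − (forward-primer start) + 1 = 73 − 20 + 1 = 54 bp.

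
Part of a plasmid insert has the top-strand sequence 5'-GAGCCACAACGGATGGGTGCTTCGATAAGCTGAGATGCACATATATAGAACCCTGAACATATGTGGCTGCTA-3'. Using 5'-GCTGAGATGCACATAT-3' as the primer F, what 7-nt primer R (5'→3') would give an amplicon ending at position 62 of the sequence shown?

5'-ATATGTT-3'

The forward primer binds at positions 29–44; the product's 3' end on the top strand is position 62.
The reverse primer anneals to the top strand over positions 56–62, i.e. to AACATAT.
Its sequence written 5'→3' is the reverse complement: ATATGTT.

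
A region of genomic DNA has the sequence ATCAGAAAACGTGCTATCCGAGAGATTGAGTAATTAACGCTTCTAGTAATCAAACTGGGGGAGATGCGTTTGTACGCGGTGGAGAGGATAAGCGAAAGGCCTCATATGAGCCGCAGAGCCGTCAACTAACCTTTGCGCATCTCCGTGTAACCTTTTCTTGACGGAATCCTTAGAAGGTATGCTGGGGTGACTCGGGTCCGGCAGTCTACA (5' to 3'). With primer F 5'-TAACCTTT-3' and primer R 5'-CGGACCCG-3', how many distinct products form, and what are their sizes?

The forward primer TAACCTTT matches the top strand at positions 127–134, 148–155.
The reverse primer's reverse complement is CGGGTCCG, matching at positions 193–200.
Each forward site pairs with the reverse site to give a product ending at position 200: sizes 74, 53 bp.

Two products: 74 bp, 53 bp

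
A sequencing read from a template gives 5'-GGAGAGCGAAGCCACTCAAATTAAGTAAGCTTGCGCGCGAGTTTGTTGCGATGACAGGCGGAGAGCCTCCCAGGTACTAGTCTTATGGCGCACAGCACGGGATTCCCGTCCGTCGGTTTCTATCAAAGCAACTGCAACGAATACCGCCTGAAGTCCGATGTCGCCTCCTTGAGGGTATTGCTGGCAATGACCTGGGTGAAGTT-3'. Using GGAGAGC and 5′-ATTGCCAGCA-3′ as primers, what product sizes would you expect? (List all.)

The forward primer GGAGAGC matches the top strand at positions 1–7, 60–66.
The reverse primer's reverse complement is TGCTGGCAAT, matching at positions 179–188.
Each forward site pairs with the reverse site to give a product ending at position 188: sizes 188, 129 bp.

188 bp, 129 bp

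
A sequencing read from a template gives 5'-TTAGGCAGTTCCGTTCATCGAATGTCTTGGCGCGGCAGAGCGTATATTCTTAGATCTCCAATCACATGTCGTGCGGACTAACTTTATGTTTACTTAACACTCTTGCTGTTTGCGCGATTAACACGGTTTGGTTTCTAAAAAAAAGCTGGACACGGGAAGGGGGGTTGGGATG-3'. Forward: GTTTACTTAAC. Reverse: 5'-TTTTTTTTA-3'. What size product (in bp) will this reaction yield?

Scanning the template, GTTTACTTAAC occurs at positions 88–98; this primer anneals to the bottom strand there with its 3' end pointing downstream.
The reverse primer's reverse complement is TAAAAAAAA, which matches the template at positions 136–144.
Product length = (reverse-primer end) − (forward-primer start) + 1 = 144 − 88 + 1 = 57 bp.

57 bp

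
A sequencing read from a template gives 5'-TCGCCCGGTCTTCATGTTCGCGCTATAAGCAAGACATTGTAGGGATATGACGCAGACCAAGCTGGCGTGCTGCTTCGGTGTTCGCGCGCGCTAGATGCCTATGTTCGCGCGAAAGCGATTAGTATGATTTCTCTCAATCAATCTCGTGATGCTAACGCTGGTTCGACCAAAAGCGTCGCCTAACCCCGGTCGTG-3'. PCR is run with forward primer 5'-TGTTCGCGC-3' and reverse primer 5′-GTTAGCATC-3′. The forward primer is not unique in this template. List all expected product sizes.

The forward primer TGTTCGCGC matches the top strand at positions 15–23, 79–87, 102–110.
The reverse primer's reverse complement is GATGCTAAC, matching at positions 148–156.
Each forward site pairs with the reverse site to give a product ending at position 156: sizes 142, 78, 55 bp.

142 bp, 78 bp, 55 bp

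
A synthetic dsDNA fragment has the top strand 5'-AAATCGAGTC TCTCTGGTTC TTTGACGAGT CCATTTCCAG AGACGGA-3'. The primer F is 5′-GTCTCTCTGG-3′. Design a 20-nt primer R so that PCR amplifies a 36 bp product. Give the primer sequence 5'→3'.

The forward primer binds at positions 8–17, so a 36 bp product ends at position 8 + 36 − 1 = 43.
The reverse primer anneals to the top strand over positions 24–43, i.e. to GACGAGTCCATTTCCAGAGA.
Its sequence written 5'→3' is the reverse complement: TCTCTGGAAATGGACTCGTC.

5'-TCTCTGGAAATGGACTCGTC-3'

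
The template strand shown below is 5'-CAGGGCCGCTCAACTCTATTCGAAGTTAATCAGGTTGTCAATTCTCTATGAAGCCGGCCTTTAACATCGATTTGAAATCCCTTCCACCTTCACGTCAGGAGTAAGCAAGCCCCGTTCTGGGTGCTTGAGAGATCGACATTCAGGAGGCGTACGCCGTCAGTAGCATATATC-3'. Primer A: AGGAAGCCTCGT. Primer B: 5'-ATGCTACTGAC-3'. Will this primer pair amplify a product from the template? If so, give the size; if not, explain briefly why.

Primer A (AGGAAGCCTCGT) does not match the top strand, and its reverse complement ACGAGGCTTCCT does not match either.
With no annealing site for primer A, no amplification occurs.

No product — primer A has no binding site in the template.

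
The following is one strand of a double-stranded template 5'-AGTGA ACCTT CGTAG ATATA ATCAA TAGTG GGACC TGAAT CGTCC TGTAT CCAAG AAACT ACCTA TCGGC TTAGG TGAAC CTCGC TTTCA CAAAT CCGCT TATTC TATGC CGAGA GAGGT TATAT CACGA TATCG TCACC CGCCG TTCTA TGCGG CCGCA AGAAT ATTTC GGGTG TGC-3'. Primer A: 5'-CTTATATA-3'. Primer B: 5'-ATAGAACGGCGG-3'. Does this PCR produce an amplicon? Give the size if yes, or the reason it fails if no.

Primer A (CTTATATA) does not match the top strand, and its reverse complement TATATAAG does not match either.
With no annealing site for primer A, no amplification occurs.

No product — primer A has no binding site in the template.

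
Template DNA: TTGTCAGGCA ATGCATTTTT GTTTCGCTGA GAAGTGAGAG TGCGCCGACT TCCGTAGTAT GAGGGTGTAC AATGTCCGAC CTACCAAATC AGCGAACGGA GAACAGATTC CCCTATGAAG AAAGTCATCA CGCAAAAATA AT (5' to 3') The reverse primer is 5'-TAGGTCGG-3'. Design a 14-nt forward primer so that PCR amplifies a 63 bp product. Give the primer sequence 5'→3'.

The reverse primer's reverse complement CCGACCTA matches the template at positions 76–83, so the product ends at position 83.
A 63 bp product then starts at position 83 − 63 + 1 = 21.
The forward primer is identical to the top strand there: GTTTCGCTGAGAAG.

5'-GTTTCGCTGAGAAG-3'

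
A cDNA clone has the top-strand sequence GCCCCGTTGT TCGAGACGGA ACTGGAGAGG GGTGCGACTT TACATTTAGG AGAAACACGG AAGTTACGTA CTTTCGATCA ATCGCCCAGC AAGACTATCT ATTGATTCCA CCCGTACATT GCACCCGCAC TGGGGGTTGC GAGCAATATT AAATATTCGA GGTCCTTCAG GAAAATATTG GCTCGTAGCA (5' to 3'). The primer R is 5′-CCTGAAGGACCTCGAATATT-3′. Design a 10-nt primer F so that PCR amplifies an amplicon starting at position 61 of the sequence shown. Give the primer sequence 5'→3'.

The reverse primer's reverse complement AATATTCGAGGTCCTTCAGG matches the template at positions 152–171; the product starts at position 61.
The forward primer is identical to the top strand over positions 61–70: AAGTTACGTA.

5'-AAGTTACGTA-3'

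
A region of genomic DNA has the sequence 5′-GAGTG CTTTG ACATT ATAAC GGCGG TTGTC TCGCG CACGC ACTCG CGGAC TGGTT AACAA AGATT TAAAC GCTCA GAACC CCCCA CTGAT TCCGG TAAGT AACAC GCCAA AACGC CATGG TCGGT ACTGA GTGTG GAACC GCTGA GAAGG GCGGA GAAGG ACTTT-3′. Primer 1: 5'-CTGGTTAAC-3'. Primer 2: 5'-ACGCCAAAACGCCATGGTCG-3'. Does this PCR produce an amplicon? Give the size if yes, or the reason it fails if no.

No product — both primers anneal to the same strand and extend in the same direction.

Primer 1 (CTGGTTAAC) matches the top strand at positions 50–58 (3' end points downstream).
Primer 2 (ACGCCAAAACGCCATGGTCG) also matches the top strand directly, at positions 104–123 — its reverse complement CGACCATGGCGTTTTGGCGT is not present.
Both primers anneal to the bottom strand with 3' ends pointing the same way, so neither can prime synthesis back toward the other.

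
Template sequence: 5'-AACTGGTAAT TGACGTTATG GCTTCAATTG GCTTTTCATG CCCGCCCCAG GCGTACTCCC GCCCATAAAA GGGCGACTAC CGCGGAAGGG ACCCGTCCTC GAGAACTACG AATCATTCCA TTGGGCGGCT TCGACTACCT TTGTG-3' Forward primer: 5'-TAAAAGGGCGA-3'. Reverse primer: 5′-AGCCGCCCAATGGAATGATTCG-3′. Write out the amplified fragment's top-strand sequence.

5'-TAAAAGGGCGACTACCGCGGAAGGGACCCGTCCTCGAGAACTACGAATCATTCCATTGGGCGGCT-3'

Forward primer TAAAAGGGCGA is found on the top strand at positions 66–76.
Taking the reverse complement of AGCCGCCCAATGGAATGATTCG gives CGAATCATTCCATTGGGCGGCT, found at positions 109–130 on the template; the primer anneals here to the top strand with its 3' end pointing upstream.
The product is the template from position 66 through 130 (65 bp).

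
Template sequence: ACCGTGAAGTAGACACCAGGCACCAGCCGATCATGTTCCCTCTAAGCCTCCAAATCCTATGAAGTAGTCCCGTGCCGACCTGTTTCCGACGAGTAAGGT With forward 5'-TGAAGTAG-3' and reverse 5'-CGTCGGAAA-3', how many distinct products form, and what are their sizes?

The forward primer TGAAGTAG matches the top strand at positions 5–12, 60–67.
The reverse primer's reverse complement is TTTCCGACG, matching at positions 83–91.
Each forward site pairs with the reverse site to give a product ending at position 91: sizes 87, 32 bp.

Two products: 87 bp, 32 bp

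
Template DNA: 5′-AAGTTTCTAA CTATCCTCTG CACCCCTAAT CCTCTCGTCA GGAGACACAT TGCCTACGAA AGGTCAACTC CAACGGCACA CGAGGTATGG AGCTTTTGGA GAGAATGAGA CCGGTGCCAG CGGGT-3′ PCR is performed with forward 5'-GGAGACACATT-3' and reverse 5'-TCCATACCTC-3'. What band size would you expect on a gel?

51 bp

The forward primer matches the template at positions 41–51.
Reverse complement of the reverse primer: GAGGTATGGA. This occurs on the top strand at positions 82–91.
Product length = (reverse-primer end) − (forward-primer start) + 1 = 91 − 41 + 1 = 51 bp.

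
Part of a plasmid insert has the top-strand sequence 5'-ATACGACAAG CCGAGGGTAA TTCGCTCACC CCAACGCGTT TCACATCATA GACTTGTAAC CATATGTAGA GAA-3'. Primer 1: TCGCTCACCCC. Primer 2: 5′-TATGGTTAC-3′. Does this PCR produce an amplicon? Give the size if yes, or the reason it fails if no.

Yes — a 43 bp product.

Primer 1 (TCGCTCACCCC) matches the top strand at positions 22–32; it acts as a forward primer.
Primer 2's reverse complement is GTAACCATA, matching the top strand at positions 56–64; it acts as a reverse primer.
The 3' ends face each other across positions 22–64, giving a 43 bp product.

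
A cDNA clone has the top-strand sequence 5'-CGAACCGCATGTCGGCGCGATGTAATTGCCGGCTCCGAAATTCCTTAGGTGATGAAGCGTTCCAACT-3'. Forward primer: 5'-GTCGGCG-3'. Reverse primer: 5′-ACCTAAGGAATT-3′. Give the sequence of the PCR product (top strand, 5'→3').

5'-GTCGGCGCGATGTAATTGCCGGCTCCGAAATTCCTTAGGT-3'

Scanning the template, GTCGGCG occurs at positions 11–17; this primer anneals to the bottom strand there with its 3' end pointing downstream.
The reverse primer's reverse complement is AATTCCTTAGGT, which matches the template at positions 39–50.
The product is the template from position 11 through 50 (40 bp).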